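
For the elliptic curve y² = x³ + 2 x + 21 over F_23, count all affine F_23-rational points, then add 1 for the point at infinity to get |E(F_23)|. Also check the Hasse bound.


Affine points = {(1, 1), (1, 22), (3, 10), (3, 13), (4, 1), (4, 22), (5, 8), (5, 15), (9, 3), (9, 20), (10, 11), (10, 12), (12, 5), (12, 18), (13, 6), (13, 17), (16, 3), (16, 20), (17, 0), (18, 1), (18, 22), (19, 8), (19, 15), (21, 3), (21, 20), (22, 8), (22, 15)}; affine count = 27; |E(F_23)| = 28.

Discriminant check: Δ ∝ 4a³ + 27b² = 4·2³ + 27·21² = 4·8 + 27·441 ≡ 2 (mod 23). Nonzero ⇒ E is nonsingular.
For each x ∈ F_23, compute rhs = x³ + 2·x + 21 mod 23, then count y ∈ F_23 with y² ≡ rhs.
  x = 0: rhs = 21, matching y values: none (0 points).
  x = 1: rhs = 1, matching y values: 1, 22 (2 points).
  x = 2: rhs = 10, matching y values: none (0 points).
  x = 3: rhs = 8, matching y values: 10, 13 (2 points).
  x = 4: rhs = 1, matching y values: 1, 22 (2 points).
  x = 5: rhs = 18, matching y values: 8, 15 (2 points).
  x = 6: rhs = 19, matching y values: none (0 points).
  x = 7: rhs = 10, matching y values: none (0 points).
  x = 8: rhs = 20, matching y values: none (0 points).
  x = 9: rhs = 9, matching y values: 3, 20 (2 points).
  x = 10: rhs = 6, matching y values: 11, 12 (2 points).
  x = 11: rhs = 17, matching y values: none (0 points).
  x = 12: rhs = 2, matching y values: 5, 18 (2 points).
  x = 13: rhs = 13, matching y values: 6, 17 (2 points).
  x = 14: rhs = 10, matching y values: none (0 points).
  x = 15: rhs = 22, matching y values: none (0 points).
  x = 16: rhs = 9, matching y values: 3, 20 (2 points).
  x = 17: rhs = 0, matching y values: 0 (1 points).
  x = 18: rhs = 1, matching y values: 1, 22 (2 points).
  x = 19: rhs = 18, matching y values: 8, 15 (2 points).
  x = 20: rhs = 11, matching y values: none (0 points).
  x = 21: rhs = 9, matching y values: 3, 20 (2 points).
  x = 22: rhs = 18, matching y values: 8, 15 (2 points).
Total affine count: 27.
Full point count |E(F_23)| = 27 + 1 = 28.
Hasse bound: |28 − (23+1)| = |4| = 4 ≤ 2√23 ≈ 9.5917 ✓.


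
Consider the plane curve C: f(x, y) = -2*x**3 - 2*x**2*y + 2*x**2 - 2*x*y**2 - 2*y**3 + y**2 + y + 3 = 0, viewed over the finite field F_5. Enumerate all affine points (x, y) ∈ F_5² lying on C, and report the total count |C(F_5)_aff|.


Affine F_5-points: {(0, 4), (1, 4), (2, 0)}; count = 3.

For each of the 25 pairs (x, y) ∈ F_5², evaluate f(x, y) mod 5. Record the zeros.
  x = 0: [0↦3, 1↦3, 2↦3, 3↦1, 4↦0]  zeros at y ∈ {4}
  x = 1: [0↦3, 1↦4, 2↦1, 3↦2, 4↦0]  zeros at y ∈ {4}
  x = 2: [0↦0, 1↦3, 2↦3, 3↦3, 4↦1]  zeros at y ∈ {0}
  x = 3: [0↦2, 1↦3, 2↦2, 3↦2, 4↦1]  zeros at y ∈ ∅
  x = 4: [0↦2, 1↦2, 2↦1, 3↦2, 4↦3]  zeros at y ∈ ∅
Collecting zeros: affine points = {(0, 4), (1, 4), (2, 0)}.
Total count |C(F_5)_aff| = 3.


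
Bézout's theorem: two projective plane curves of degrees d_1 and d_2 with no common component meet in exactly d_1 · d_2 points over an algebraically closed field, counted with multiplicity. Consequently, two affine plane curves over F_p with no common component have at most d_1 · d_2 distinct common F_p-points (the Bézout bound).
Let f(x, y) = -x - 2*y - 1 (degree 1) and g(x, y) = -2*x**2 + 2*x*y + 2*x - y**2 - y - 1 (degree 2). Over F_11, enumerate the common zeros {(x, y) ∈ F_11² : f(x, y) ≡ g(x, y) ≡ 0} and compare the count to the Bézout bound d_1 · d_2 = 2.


Common zeros: {(5, 8), (8, 1)}; count = 2; Bézout bound = 2.

deg(f) = 1, deg(g) = 2, so Bézout bound = 2.
Scan x ∈ F_11. For each x, list the y ∈ F_11 with f(x, y) ≡ 0 and those with g(x, y) ≡ 0 (mod 11); the common zeros in that column are the intersection.
  x = 0: f ≡ 0 at y ∈ {5}; g ≡ 0 at y ∈ ∅; common: ∅.
  x = 1: f ≡ 0 at y ∈ {10}; g ≡ 0 at y ∈ ∅; common: ∅.
  x = 2: f ≡ 0 at y ∈ {4}; g ≡ 0 at y ∈ {7}; common: ∅.
  x = 3: f ≡ 0 at y ∈ {9}; g ≡ 0 at y ∈ ∅; common: ∅.
  x = 4: f ≡ 0 at y ∈ {3}; g ≡ 0 at y ∈ {8, 10}; common: ∅.
  x = 5: f ≡ 0 at y ∈ {8}; g ≡ 0 at y ∈ {1, 8}; common: {8}.
  x = 6: f ≡ 0 at y ∈ {2}; g ≡ 0 at y ∈ {4, 7}; common: ∅.
  x = 7: f ≡ 0 at y ∈ {7}; g ≡ 0 at y ∈ {3, 10}; common: ∅.
  x = 8: f ≡ 0 at y ∈ {1}; g ≡ 0 at y ∈ {1, 3}; common: {1}.
  x = 9: f ≡ 0 at y ∈ {6}; g ≡ 0 at y ∈ ∅; common: ∅.
  x = 10: f ≡ 0 at y ∈ {0}; g ≡ 0 at y ∈ {4}; common: ∅.
Collecting: common zeros = {(5, 8), (8, 1)}, so the count is 2.
Comparison with the Bézout bound: 2 ≤ 2 = deg(f)·deg(g), as expected for curves with no common component (the bound is attained).


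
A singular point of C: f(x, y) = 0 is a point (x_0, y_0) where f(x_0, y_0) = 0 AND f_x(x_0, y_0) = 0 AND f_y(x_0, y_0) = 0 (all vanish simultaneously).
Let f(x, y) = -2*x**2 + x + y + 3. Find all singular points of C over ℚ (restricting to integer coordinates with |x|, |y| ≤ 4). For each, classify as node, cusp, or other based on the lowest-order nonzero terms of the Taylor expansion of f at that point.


No singular points in the scanned grid; C is smooth there.

Compute partial derivatives:
  f_x = 1 - 4*x.
  f_y = 1.
f_y = 1 is a nonzero constant, so f_y never vanishes: no point (x, y) can satisfy f = f_x = f_y = 0. In particular no (x, y) ∈ {−4, ..., 4}² is singular; the curve is smooth.


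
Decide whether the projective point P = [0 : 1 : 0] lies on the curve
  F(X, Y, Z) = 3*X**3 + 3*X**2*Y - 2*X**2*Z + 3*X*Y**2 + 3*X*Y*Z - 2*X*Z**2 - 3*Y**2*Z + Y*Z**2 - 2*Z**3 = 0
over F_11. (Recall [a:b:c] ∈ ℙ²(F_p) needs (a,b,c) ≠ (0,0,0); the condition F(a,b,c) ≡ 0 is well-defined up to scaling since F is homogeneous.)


F(0,1,0) ≡ 0 (mod 11); P is on the curve.

Evaluate F(0, 1, 0) term-by-term (mod 11).
  3*X**3 ↦ 3·0·1·1 = 0
  3*X**2*Y ↦ 3·0·1·1 = 0
  -2*X**2*Z ↦ -2·0·1·0 = 0
  3*X*Y**2 ↦ 3·0·1·1 = 0
  3*X*Y*Z ↦ 3·0·1·0 = 0
  -2*X*Z**2 ↦ -2·0·1·0 = 0
  -3*Y**2*Z ↦ -3·1·1·0 = 0
  Y*Z**2 ↦ 1·1·1·0 = 0
  -2*Z**3 ↦ -2·1·1·0 = 0
Sum: F(0, 1, 0) = (0) + (0) + (0) + (0) + (0) + (0) + (0) + (0) + (0) = 0.
Reducing mod 11: 0 ≡ 0 (mod 11).
Since F(a, b, c) ≡ 0 (mod 11), P lies on the curve.


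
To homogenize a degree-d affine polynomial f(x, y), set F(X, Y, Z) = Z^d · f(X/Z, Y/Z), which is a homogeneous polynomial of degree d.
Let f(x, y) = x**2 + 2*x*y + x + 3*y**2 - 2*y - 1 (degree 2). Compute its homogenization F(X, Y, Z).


F(X, Y, Z) = X**2 + 2*X*Y + X*Z + 3*Y**2 - 2*Y*Z - Z**2

deg(f) = 2.
Substitute x = X/Z, y = Y/Z into f, then multiply by Z^2.
  monomial 1·x^2·y^0 ↦ 1·X^2·Y^0·Z^0.
  monomial 2·x^1·y^1 ↦ 2·X^1·Y^1·Z^0.
  monomial 1·x^1·y^0 ↦ 1·X^1·Y^0·Z^1.
  monomial 3·x^0·y^2 ↦ 3·X^0·Y^2·Z^0.
  monomial -2·x^0·y^1 ↦ -2·X^0·Y^1·Z^1.
  monomial -1·x^0·y^0 ↦ -1·X^0·Y^0·Z^2.
Collecting: F(X, Y, Z) = X**2 + 2*X*Y + X*Z + 3*Y**2 - 2*Y*Z - Z**2.


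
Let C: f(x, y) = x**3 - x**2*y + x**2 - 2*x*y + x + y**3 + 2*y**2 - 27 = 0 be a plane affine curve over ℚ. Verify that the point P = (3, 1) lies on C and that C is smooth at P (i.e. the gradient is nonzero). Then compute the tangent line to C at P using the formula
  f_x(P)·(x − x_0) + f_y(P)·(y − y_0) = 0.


Tangent line at P: 26*x - 8*y - 70 = 0.

Step 1: f(3, 1) = 0, so P lies on C.
Step 2: partial derivatives
  f_x(x, y) = 3*x**2 - 2*x*y + 2*x - 2*y + 1, f_y(x, y) = -x**2 - 2*x + 3*y**2 + 4*y.
  f_x(P) = 26, f_y(P) = -8 (gradient nonzero, so P is smooth).
Step 3: tangent line at P: 26·(x − 3) + -8·(y − 1) = 0.
Expanding: 26*x - 8*y - 70 = 0.


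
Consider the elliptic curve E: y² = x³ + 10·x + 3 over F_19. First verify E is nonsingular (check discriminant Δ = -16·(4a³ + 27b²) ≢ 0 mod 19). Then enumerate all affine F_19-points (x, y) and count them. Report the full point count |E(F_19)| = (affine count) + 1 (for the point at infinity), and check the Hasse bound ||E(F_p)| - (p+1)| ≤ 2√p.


Affine points = {(5, 8), (5, 11), (7, 6), (7, 13), (8, 5), (8, 14), (9, 9), (9, 10), (10, 1), (10, 18), (11, 0), (18, 7), (18, 12)}; affine count = 13; |E(F_19)| = 14.

Discriminant check: Δ ∝ 4a³ + 27b² = 4·10³ + 27·3² = 4·1000 + 27·9 ≡ 6 (mod 19). Nonzero ⇒ E is nonsingular.
For each x ∈ F_19, compute rhs = x³ + 10·x + 3 mod 19, then count y ∈ F_19 with y² ≡ rhs.
  x = 0: rhs = 3, matching y values: none (0 points).
  x = 1: rhs = 14, matching y values: none (0 points).
  x = 2: rhs = 12, matching y values: none (0 points).
  x = 3: rhs = 3, matching y values: none (0 points).
  x = 4: rhs = 12, matching y values: none (0 points).
  x = 5: rhs = 7, matching y values: 8, 11 (2 points).
  x = 6: rhs = 13, matching y values: none (0 points).
  x = 7: rhs = 17, matching y values: 6, 13 (2 points).
  x = 8: rhs = 6, matching y values: 5, 14 (2 points).
  x = 9: rhs = 5, matching y values: 9, 10 (2 points).
  x = 10: rhs = 1, matching y values: 1, 18 (2 points).
  x = 11: rhs = 0, matching y values: 0 (1 points).
  x = 12: rhs = 8, matching y values: none (0 points).
  x = 13: rhs = 12, matching y values: none (0 points).
  x = 14: rhs = 18, matching y values: none (0 points).
  x = 15: rhs = 13, matching y values: none (0 points).
  x = 16: rhs = 3, matching y values: none (0 points).
  x = 17: rhs = 13, matching y values: none (0 points).
  x = 18: rhs = 11, matching y values: 7, 12 (2 points).
Total affine count: 13.
Full point count |E(F_19)| = 13 + 1 = 14.
Hasse bound: |14 − (19+1)| = |-6| = 6 ≤ 2√19 ≈ 8.7178 ✓.


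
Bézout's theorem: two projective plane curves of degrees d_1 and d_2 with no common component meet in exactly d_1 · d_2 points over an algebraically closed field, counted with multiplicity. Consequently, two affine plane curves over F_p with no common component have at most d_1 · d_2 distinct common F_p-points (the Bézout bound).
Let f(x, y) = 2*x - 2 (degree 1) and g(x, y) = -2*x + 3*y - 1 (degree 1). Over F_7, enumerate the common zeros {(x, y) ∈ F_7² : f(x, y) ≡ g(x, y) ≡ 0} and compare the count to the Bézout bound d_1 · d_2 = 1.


Common zeros: {(1, 1)}; count = 1; Bézout bound = 1.

deg(f) = 1, deg(g) = 1, so Bézout bound = 1.
Scan x ∈ F_7. For each x, list the y ∈ F_7 with f(x, y) ≡ 0 and those with g(x, y) ≡ 0 (mod 7); the common zeros in that column are the intersection.
  x = 0: f ≡ 0 at y ∈ ∅; g ≡ 0 at y ∈ {5}; common: ∅.
  x = 1: f ≡ 0 at y ∈ {0, 1, 2, 3, 4, 5, 6}; g ≡ 0 at y ∈ {1}; common: {1}.
  x = 2: f ≡ 0 at y ∈ ∅; g ≡ 0 at y ∈ {4}; common: ∅.
  x = 3: f ≡ 0 at y ∈ ∅; g ≡ 0 at y ∈ {0}; common: ∅.
  x = 4: f ≡ 0 at y ∈ ∅; g ≡ 0 at y ∈ {3}; common: ∅.
  x = 5: f ≡ 0 at y ∈ ∅; g ≡ 0 at y ∈ {6}; common: ∅.
  x = 6: f ≡ 0 at y ∈ ∅; g ≡ 0 at y ∈ {2}; common: ∅.
Collecting: common zeros = {(1, 1)}, so the count is 1.
Comparison with the Bézout bound: 1 ≤ 1 = deg(f)·deg(g), as expected for curves with no common component (the bound is attained).


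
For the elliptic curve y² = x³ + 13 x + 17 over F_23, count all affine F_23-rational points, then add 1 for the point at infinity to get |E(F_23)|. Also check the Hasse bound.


Affine points = {(1, 10), (1, 13), (4, 8), (4, 15), (5, 0), (6, 9), (6, 14), (8, 9), (8, 14), (9, 9), (9, 14), (19, 4), (19, 19), (21, 11), (21, 12), (22, 7), (22, 16)}; affine count = 17; |E(F_23)| = 18.

Discriminant check: Δ ∝ 4a³ + 27b² = 4·13³ + 27·17² = 4·2197 + 27·289 ≡ 8 (mod 23). Nonzero ⇒ E is nonsingular.
For each x ∈ F_23, compute rhs = x³ + 13·x + 17 mod 23, then count y ∈ F_23 with y² ≡ rhs.
  x = 0: rhs = 17, matching y values: none (0 points).
  x = 1: rhs = 8, matching y values: 10, 13 (2 points).
  x = 2: rhs = 5, matching y values: none (0 points).
  x = 3: rhs = 14, matching y values: none (0 points).
  x = 4: rhs = 18, matching y values: 8, 15 (2 points).
  x = 5: rhs = 0, matching y values: 0 (1 points).
  x = 6: rhs = 12, matching y values: 9, 14 (2 points).
  x = 7: rhs = 14, matching y values: none (0 points).
  x = 8: rhs = 12, matching y values: 9, 14 (2 points).
  x = 9: rhs = 12, matching y values: 9, 14 (2 points).
  x = 10: rhs = 20, matching y values: none (0 points).
  x = 11: rhs = 19, matching y values: none (0 points).
  x = 12: rhs = 15, matching y values: none (0 points).
  x = 13: rhs = 14, matching y values: none (0 points).
  x = 14: rhs = 22, matching y values: none (0 points).
  x = 15: rhs = 22, matching y values: none (0 points).
  x = 16: rhs = 20, matching y values: none (0 points).
  x = 17: rhs = 22, matching y values: none (0 points).
  x = 18: rhs = 11, matching y values: none (0 points).
  x = 19: rhs = 16, matching y values: 4, 19 (2 points).
  x = 20: rhs = 20, matching y values: none (0 points).
  x = 21: rhs = 6, matching y values: 11, 12 (2 points).
  x = 22: rhs = 3, matching y values: 7, 16 (2 points).
Total affine count: 17.
Full point count |E(F_23)| = 17 + 1 = 18.
Hasse bound: |18 − (23+1)| = |-6| = 6 ≤ 2√23 ≈ 9.5917 ✓.


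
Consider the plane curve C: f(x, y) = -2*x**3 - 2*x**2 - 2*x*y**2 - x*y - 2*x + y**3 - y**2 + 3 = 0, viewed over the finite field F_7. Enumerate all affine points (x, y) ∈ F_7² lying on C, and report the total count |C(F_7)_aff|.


Affine F_7-points: {(0, 2), (0, 3), (1, 5), (2, 3), (2, 4), (2, 5), (3, 1), (3, 5), (4, 3), (5, 1)}; count = 10.

For each of the 49 pairs (x, y) ∈ F_7², evaluate f(x, y) mod 7. Record the zeros.
  x = 0: [0↦3, 1↦3, 2↦0, 3↦0, 4↦2, 5↦5, 6↦1]  zeros at y ∈ {2, 3}
  x = 1: [0↦4, 1↦1, 2↦5, 3↦1, 4↦2, 5↦0, 6↦1]  zeros at y ∈ {5}
  x = 2: [0↦3, 1↦4, 2↦1, 3↦0, 4↦0, 5↦0, 6↦6]  zeros at y ∈ {3, 4, 5}
  x = 3: [0↦2, 1↦0, 2↦4, 3↦6, 4↦5, 5↦0, 6↦4]  zeros at y ∈ {1, 5}
  x = 4: [0↦3, 1↦5, 2↦2, 3↦0, 4↦5, 5↦2, 6↦4]  zeros at y ∈ {3}
  x = 5: [0↦1, 1↦0, 2↦4, 3↦5, 4↦2, 5↦1, 6↦1]  zeros at y ∈ {1}
  x = 6: [0↦5, 1↦1, 2↦5, 3↦2, 4↦5, 5↦6, 6↦4]  zeros at y ∈ ∅
Collecting zeros: affine points = {(0, 2), (0, 3), (1, 5), (2, 3), (2, 4), (2, 5), (3, 1), (3, 5), (4, 3), (5, 1)}.
Total count |C(F_7)_aff| = 10.


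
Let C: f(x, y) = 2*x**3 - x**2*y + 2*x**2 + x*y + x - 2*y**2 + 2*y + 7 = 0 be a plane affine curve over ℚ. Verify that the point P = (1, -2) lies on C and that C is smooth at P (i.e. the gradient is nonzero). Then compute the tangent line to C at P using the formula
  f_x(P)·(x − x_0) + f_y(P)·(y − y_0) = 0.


Tangent line at P: 13*x + 10*y + 7 = 0.

Step 1: f(1, -2) = 0, so P lies on C.
Step 2: partial derivatives
  f_x(x, y) = 6*x**2 - 2*x*y + 4*x + y + 1, f_y(x, y) = -x**2 + x - 4*y + 2.
  f_x(P) = 13, f_y(P) = 10 (gradient nonzero, so P is smooth).
Step 3: tangent line at P: 13·(x − 1) + 10·(y − -2) = 0.
Expanding: 13*x + 10*y + 7 = 0.


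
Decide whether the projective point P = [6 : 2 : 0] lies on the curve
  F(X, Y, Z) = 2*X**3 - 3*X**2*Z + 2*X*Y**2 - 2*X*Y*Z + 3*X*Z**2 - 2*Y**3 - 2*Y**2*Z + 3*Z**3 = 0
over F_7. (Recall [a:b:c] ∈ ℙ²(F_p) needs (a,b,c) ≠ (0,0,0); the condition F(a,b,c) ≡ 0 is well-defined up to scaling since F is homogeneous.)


F(6,2,0) ≡ 2 (mod 7); P is NOT on the curve.

Evaluate F(6, 2, 0) term-by-term (mod 7).
  2*X**3 ↦ 2·216·1·1 = 432
  -3*X**2*Z ↦ -3·36·1·0 = 0
  2*X*Y**2 ↦ 2·6·4·1 = 48
  -2*X*Y*Z ↦ -2·6·2·0 = 0
  3*X*Z**2 ↦ 3·6·1·0 = 0
  -2*Y**3 ↦ -2·1·8·1 = -16
  -2*Y**2*Z ↦ -2·1·4·0 = 0
  3*Z**3 ↦ 3·1·1·0 = 0
Sum: F(6, 2, 0) = (432) + (0) + (48) + (0) + (0) + (-16) + (0) + (0) = 464.
Reducing mod 7: 464 ≡ 2 (mod 7).
Since F(a, b, c) ≡ 2 ≠ 0 (mod 7), P does NOT lie on the curve.


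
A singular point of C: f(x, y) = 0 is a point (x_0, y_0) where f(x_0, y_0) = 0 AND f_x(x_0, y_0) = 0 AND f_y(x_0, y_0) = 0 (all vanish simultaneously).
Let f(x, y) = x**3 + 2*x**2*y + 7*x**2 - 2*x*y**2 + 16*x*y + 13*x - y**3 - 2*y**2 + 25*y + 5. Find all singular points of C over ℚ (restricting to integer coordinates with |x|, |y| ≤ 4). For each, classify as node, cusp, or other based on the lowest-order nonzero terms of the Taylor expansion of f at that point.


Singular points: {(-3, 1)}; classification: cusp.

Compute partial derivatives:
  f_x = 3*x**2 + 4*x*y + 14*x - 2*y**2 + 16*y + 13.
  f_y = 2*x**2 - 4*x*y + 16*x - 3*y**2 - 4*y + 25.
Scan x_0 ∈ {−4, ..., 4}. For each x_0, f_y(x_0, y) is a polynomial in y; find its integer roots y ∈ {−4, ..., 4}, then test f_x and f at those candidates.
  x = -4: f_y(-4, y) = -3*y**2 + 12*y - 7; no integer root y with |y| ≤ 4.
  x = -3: f_y(-3, y) = -3*y**2 + 8*y - 5; vanishes at y ∈ {1}. (-3, 1): f_x = 0, f = 0 — SINGULAR.
  x = -2: f_y(-2, y) = -3*y**2 + 4*y + 1; no integer root y with |y| ≤ 4.
  x = -1: f_y(-1, y) = 11 - 3*y**2; no integer root y with |y| ≤ 4.
  x = 0: f_y(0, y) = -3*y**2 - 4*y + 25; no integer root y with |y| ≤ 4.
  x = 1: f_y(1, y) = -3*y**2 - 8*y + 43; no integer root y with |y| ≤ 4.
  x = 2: f_y(2, y) = -3*y**2 - 12*y + 65; no integer root y with |y| ≤ 4.
  x = 3: f_y(3, y) = -3*y**2 - 16*y + 91; no integer root y with |y| ≤ 4.
  x = 4: f_y(4, y) = -3*y**2 - 20*y + 121; no integer root y with |y| ≤ 4.
Only singular point on the grid: (-3, 1).
Classify: substitute x = -3 + u, y = 1 + v and expand: f = u**3 + 2*u**2*v - 2*u*v**2 - v**3 + v**2.
No constant or linear terms (consistent with a singular point). Quadratic part: v**2. Cubic part: u**3 + 2*u**2*v - 2*u*v**2 - v**3.
The quadratic part v**2 is a perfect square, so there is a single (double) tangent line v = 0, i.e. y = 1. Restricting the cubic part to that line (v = 0) leaves u**3 ≠ 0, so f is not divisible by v and the branch is v² ≈ -u**3 to lowest order — this is a cusp.
Classification: cusp.


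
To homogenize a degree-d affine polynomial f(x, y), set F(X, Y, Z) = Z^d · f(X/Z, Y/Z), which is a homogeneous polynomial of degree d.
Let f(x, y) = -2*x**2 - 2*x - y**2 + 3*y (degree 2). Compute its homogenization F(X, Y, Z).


F(X, Y, Z) = -2*X**2 - 2*X*Z - Y**2 + 3*Y*Z

deg(f) = 2.
Substitute x = X/Z, y = Y/Z into f, then multiply by Z^2.
  monomial -2·x^2·y^0 ↦ -2·X^2·Y^0·Z^0.
  monomial -2·x^1·y^0 ↦ -2·X^1·Y^0·Z^1.
  monomial -1·x^0·y^2 ↦ -1·X^0·Y^2·Z^0.
  monomial 3·x^0·y^1 ↦ 3·X^0·Y^1·Z^1.
Collecting: F(X, Y, Z) = -2*X**2 - 2*X*Z - Y**2 + 3*Y*Z.


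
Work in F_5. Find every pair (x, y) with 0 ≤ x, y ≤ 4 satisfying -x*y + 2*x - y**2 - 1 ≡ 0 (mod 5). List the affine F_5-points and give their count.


Affine F_5-points: {(0, 2), (0, 3), (1, 2), (2, 1), (2, 2), (3, 0), (3, 2), (4, 2), (4, 4)}; count = 9.

For each of the 25 pairs (x, y) ∈ F_5², evaluate f(x, y) mod 5. Record the zeros.
  x = 0: [0↦4, 1↦3, 2↦0, 3↦0, 4↦3]  zeros at y ∈ {2, 3}
  x = 1: [0↦1, 1↦4, 2↦0, 3↦4, 4↦1]  zeros at y ∈ {2}
  x = 2: [0↦3, 1↦0, 2↦0, 3↦3, 4↦4]  zeros at y ∈ {1, 2}
  x = 3: [0↦0, 1↦1, 2↦0, 3↦2, 4↦2]  zeros at y ∈ {0, 2}
  x = 4: [0↦2, 1↦2, 2↦0, 3↦1, 4↦0]  zeros at y ∈ {2, 4}
Collecting zeros: affine points = {(0, 2), (0, 3), (1, 2), (2, 1), (2, 2), (3, 0), (3, 2), (4, 2), (4, 4)}.
Total count |C(F_5)_aff| = 9.


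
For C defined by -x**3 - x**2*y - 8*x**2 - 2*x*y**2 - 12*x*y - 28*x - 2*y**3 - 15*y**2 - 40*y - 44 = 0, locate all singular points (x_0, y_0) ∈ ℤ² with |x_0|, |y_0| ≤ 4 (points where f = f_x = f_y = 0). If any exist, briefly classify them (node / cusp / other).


Singular points: {(-2, -2)}; classification: cusp.

Compute partial derivatives:
  f_x = -3*x**2 - 2*x*y - 16*x - 2*y**2 - 12*y - 28.
  f_y = -x**2 - 4*x*y - 12*x - 6*y**2 - 30*y - 40.
Scan x_0 ∈ {−4, ..., 4}. For each x_0, f_y(x_0, y) is a polynomial in y; find its integer roots y ∈ {−4, ..., 4}, then test f_x and f at those candidates.
  x = -4: f_y(-4, y) = -6*y**2 - 14*y - 8; vanishes at y ∈ {-1}. (-4, -1): f_x = -10 ≠ 0.
  x = -3: f_y(-3, y) = -6*y**2 - 18*y - 13; no integer root y with |y| ≤ 4.
  x = -2: f_y(-2, y) = -6*y**2 - 22*y - 20; vanishes at y ∈ {-2}. (-2, -2): f_x = 0, f = 0 — SINGULAR.
  x = -1: f_y(-1, y) = -6*y**2 - 26*y - 29; no integer root y with |y| ≤ 4.
  x = 0: f_y(0, y) = -6*y**2 - 30*y - 40; no integer root y with |y| ≤ 4.
  x = 1: f_y(1, y) = -6*y**2 - 34*y - 53; no integer root y with |y| ≤ 4.
  x = 2: f_y(2, y) = -6*y**2 - 38*y - 68; no integer root y with |y| ≤ 4.
  x = 3: f_y(3, y) = -6*y**2 - 42*y - 85; no integer root y with |y| ≤ 4.
  x = 4: f_y(4, y) = -6*y**2 - 46*y - 104; no integer root y with |y| ≤ 4.
Only singular point on the grid: (-2, -2).
Classify: substitute x = -2 + u, y = -2 + v and expand: f = -u**3 - u**2*v - 2*u*v**2 - 2*v**3 + v**2.
No constant or linear terms (consistent with a singular point). Quadratic part: v**2. Cubic part: -u**3 - u**2*v - 2*u*v**2 - 2*v**3.
The quadratic part v**2 is a perfect square, so there is a single (double) tangent line v = 0, i.e. y = -2. Restricting the cubic part to that line (v = 0) leaves -u**3 ≠ 0, so f is not divisible by v and the branch is v² ≈ u**3 to lowest order — this is a cusp.
Classification: cusp.


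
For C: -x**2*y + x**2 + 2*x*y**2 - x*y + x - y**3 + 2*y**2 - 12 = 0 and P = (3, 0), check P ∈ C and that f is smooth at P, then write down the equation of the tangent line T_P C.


Tangent line at P: 7*x - 12*y - 21 = 0.

Step 1: f(3, 0) = 0, so P lies on C.
Step 2: partial derivatives
  f_x(x, y) = -2*x*y + 2*x + 2*y**2 - y + 1, f_y(x, y) = -x**2 + 4*x*y - x - 3*y**2 + 4*y.
  f_x(P) = 7, f_y(P) = -12 (gradient nonzero, so P is smooth).
Step 3: tangent line at P: 7·(x − 3) + -12·(y − 0) = 0.
Expanding: 7*x - 12*y - 21 = 0.


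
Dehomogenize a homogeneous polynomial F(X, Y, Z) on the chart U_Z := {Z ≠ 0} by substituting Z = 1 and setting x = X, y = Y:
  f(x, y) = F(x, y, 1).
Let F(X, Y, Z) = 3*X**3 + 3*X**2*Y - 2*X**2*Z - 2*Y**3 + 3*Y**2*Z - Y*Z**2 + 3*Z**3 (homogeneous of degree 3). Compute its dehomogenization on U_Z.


f(x, y) = 3*x**3 + 3*x**2*y - 2*x**2 - 2*y**3 + 3*y**2 - y + 3

On U_Z we set Z = 1. Each monomial c·X^i·Y^j·Z^k in F becomes c·x^i·y^j·1^k = c·x^i·y^j.
Substituting Z = 1: F(X, Y, 1) = 3*x**3 + 3*x**2*y - 2*x**2 - 2*y**3 + 3*y**2 - y + 3.
Note: deg(f) ≤ deg(F) = 3; strict inequality happens when F is divisible by Z (lost terms).


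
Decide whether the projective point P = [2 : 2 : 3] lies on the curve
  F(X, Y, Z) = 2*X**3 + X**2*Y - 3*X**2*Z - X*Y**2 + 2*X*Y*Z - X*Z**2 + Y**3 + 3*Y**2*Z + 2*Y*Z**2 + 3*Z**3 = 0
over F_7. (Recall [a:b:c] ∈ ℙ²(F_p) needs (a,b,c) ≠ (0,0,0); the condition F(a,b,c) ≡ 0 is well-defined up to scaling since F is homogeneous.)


F(2,2,3) ≡ 0 (mod 7); P is on the curve.

Evaluate F(2, 2, 3) term-by-term (mod 7).
  2*X**3 ↦ 2·8·1·1 = 16
  X**2*Y ↦ 1·4·2·1 = 8
  -3*X**2*Z ↦ -3·4·1·3 = -36
  -X*Y**2 ↦ -1·2·4·1 = -8
  2*X*Y*Z ↦ 2·2·2·3 = 24
  -X*Z**2 ↦ -1·2·1·9 = -18
  Y**3 ↦ 1·1·8·1 = 8
  3*Y**2*Z ↦ 3·1·4·3 = 36
  2*Y*Z**2 ↦ 2·1·2·9 = 36
  3*Z**3 ↦ 3·1·1·27 = 81
Sum: F(2, 2, 3) = (16) + (8) + (-36) + (-8) + (24) + (-18) + (8) + (36) + (36) + (81) = 147.
Reducing mod 7: 147 ≡ 0 (mod 7).
Since F(a, b, c) ≡ 0 (mod 7), P lies on the curve.


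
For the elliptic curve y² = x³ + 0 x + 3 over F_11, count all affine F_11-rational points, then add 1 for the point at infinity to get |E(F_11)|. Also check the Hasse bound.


Affine points = {(0, 5), (0, 6), (1, 2), (1, 9), (2, 0), (4, 1), (4, 10), (7, 4), (7, 7), (8, 3), (8, 8)}; affine count = 11; |E(F_11)| = 12.

Discriminant check: Δ ∝ 4a³ + 27b² = 4·0³ + 27·3² = 4·0 + 27·9 ≡ 1 (mod 11). Nonzero ⇒ E is nonsingular.
For each x ∈ F_11, compute rhs = x³ + 0·x + 3 mod 11, then count y ∈ F_11 with y² ≡ rhs.
  x = 0: rhs = 3, matching y values: 5, 6 (2 points).
  x = 1: rhs = 4, matching y values: 2, 9 (2 points).
  x = 2: rhs = 0, matching y values: 0 (1 points).
  x = 3: rhs = 8, matching y values: none (0 points).
  x = 4: rhs = 1, matching y values: 1, 10 (2 points).
  x = 5: rhs = 7, matching y values: none (0 points).
  x = 6: rhs = 10, matching y values: none (0 points).
  x = 7: rhs = 5, matching y values: 4, 7 (2 points).
  x = 8: rhs = 9, matching y values: 3, 8 (2 points).
  x = 9: rhs = 6, matching y values: none (0 points).
  x = 10: rhs = 2, matching y values: none (0 points).
Total affine count: 11.
Full point count |E(F_11)| = 11 + 1 = 12.
Hasse bound: |12 − (11+1)| = |0| = 0 ≤ 2√11 ≈ 6.6332 ✓.


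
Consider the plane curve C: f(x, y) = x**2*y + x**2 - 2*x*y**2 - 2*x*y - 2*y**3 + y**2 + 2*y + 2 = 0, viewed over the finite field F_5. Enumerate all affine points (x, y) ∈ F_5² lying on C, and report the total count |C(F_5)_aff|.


Affine F_5-points: {(1, 2), (3, 2)}; count = 2.

For each of the 25 pairs (x, y) ∈ F_5², evaluate f(x, y) mod 5. Record the zeros.
  x = 0: [0↦2, 1↦3, 2↦4, 3↦3, 4↦3]  zeros at y ∈ ∅
  x = 1: [0↦3, 1↦1, 2↦0, 3↦3, 4↦3]  zeros at y ∈ {2}
  x = 2: [0↦1, 1↦3, 2↦2, 3↦1, 4↦3]  zeros at y ∈ ∅
  x = 3: [0↦1, 1↦4, 2↦0, 3↦2, 4↦3]  zeros at y ∈ {2}
  x = 4: [0↦3, 1↦4, 2↦4, 3↦1, 4↦3]  zeros at y ∈ ∅
Collecting zeros: affine points = {(1, 2), (3, 2)}.
Total count |C(F_5)_aff| = 2.


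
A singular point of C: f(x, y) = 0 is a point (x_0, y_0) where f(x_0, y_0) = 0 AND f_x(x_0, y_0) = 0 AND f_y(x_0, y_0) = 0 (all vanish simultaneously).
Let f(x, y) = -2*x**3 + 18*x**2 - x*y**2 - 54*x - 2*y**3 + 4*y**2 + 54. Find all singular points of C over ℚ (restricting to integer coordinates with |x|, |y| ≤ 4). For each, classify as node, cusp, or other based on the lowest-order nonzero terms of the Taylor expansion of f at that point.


Singular points: {(3, 0)}; classification: cusp.

Compute partial derivatives:
  f_x = -6*x**2 + 36*x - y**2 - 54.
  f_y = -2*x*y - 6*y**2 + 8*y.
Scan x_0 ∈ {−4, ..., 4}. For each x_0, f_y(x_0, y) is a polynomial in y; find its integer roots y ∈ {−4, ..., 4}, then test f_x and f at those candidates.
  x = -4: f_y(-4, y) = -6*y**2 + 16*y; vanishes at y ∈ {0}. (-4, 0): f_x = -294 ≠ 0.
  x = -3: f_y(-3, y) = -6*y**2 + 14*y; vanishes at y ∈ {0}. (-3, 0): f_x = -216 ≠ 0.
  x = -2: f_y(-2, y) = -6*y**2 + 12*y; vanishes at y ∈ {0, 2}. (-2, 0): f_x = -150 ≠ 0; (-2, 2): f_x = -154 ≠ 0.
  x = -1: f_y(-1, y) = -6*y**2 + 10*y; vanishes at y ∈ {0}. (-1, 0): f_x = -96 ≠ 0.
  x = 0: f_y(0, y) = -6*y**2 + 8*y; vanishes at y ∈ {0}. (0, 0): f_x = -54 ≠ 0.
  x = 1: f_y(1, y) = -6*y**2 + 6*y; vanishes at y ∈ {0, 1}. (1, 0): f_x = -24 ≠ 0; (1, 1): f_x = -25 ≠ 0.
  x = 2: f_y(2, y) = -6*y**2 + 4*y; vanishes at y ∈ {0}. (2, 0): f_x = -6 ≠ 0.
  x = 3: f_y(3, y) = -6*y**2 + 2*y; vanishes at y ∈ {0}. (3, 0): f_x = 0, f = 0 — SINGULAR.
  x = 4: f_y(4, y) = -6*y**2; vanishes at y ∈ {0}. (4, 0): f_x = -6 ≠ 0.
Only singular point on the grid: (3, 0).
Classify: substitute x = 3 + u, y = 0 + v and expand: f = -2*u**3 - u*v**2 - 2*v**3 + v**2.
No constant or linear terms (consistent with a singular point). Quadratic part: v**2. Cubic part: -2*u**3 - u*v**2 - 2*v**3.
The quadratic part v**2 is a perfect square, so there is a single (double) tangent line v = 0, i.e. y = 0. Restricting the cubic part to that line (v = 0) leaves -2*u**3 ≠ 0, so f is not divisible by v and the branch is v² ≈ 2*u**3 to lowest order — this is a cusp.
Classification: cusp.


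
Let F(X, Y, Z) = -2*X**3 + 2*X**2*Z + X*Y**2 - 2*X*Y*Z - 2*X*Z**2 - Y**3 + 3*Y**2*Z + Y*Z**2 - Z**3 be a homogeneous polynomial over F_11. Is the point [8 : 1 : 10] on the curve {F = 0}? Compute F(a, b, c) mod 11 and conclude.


F(8,1,10) ≡ 9 (mod 11); P is NOT on the curve.

Evaluate F(8, 1, 10) term-by-term (mod 11).
  -2*X**3 ↦ -2·512·1·1 = -1024
  2*X**2*Z ↦ 2·64·1·10 = 1280
  X*Y**2 ↦ 1·8·1·1 = 8
  -2*X*Y*Z ↦ -2·8·1·10 = -160
  -2*X*Z**2 ↦ -2·8·1·100 = -1600
  -Y**3 ↦ -1·1·1·1 = -1
  3*Y**2*Z ↦ 3·1·1·10 = 30
  Y*Z**2 ↦ 1·1·1·100 = 100
  -Z**3 ↦ -1·1·1·1000 = -1000
Sum: F(8, 1, 10) = (-1024) + (1280) + (8) + (-160) + (-1600) + (-1) + (30) + (100) + (-1000) = -2367.
Reducing mod 11: -2367 ≡ 9 (mod 11).
Since F(a, b, c) ≡ 9 ≠ 0 (mod 11), P does NOT lie on the curve.


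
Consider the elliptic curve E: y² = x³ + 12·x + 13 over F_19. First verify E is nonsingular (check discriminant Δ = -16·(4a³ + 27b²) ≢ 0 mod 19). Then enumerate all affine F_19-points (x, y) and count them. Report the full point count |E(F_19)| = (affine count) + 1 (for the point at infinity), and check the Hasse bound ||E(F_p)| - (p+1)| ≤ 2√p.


Affine points = {(1, 8), (1, 11), (2, 8), (2, 11), (3, 0), (4, 7), (4, 12), (6, 4), (6, 15), (12, 2), (12, 17), (16, 8), (16, 11), (17, 0), (18, 0)}; affine count = 15; |E(F_19)| = 16.

Discriminant check: Δ ∝ 4a³ + 27b² = 4·12³ + 27·13² = 4·1728 + 27·169 ≡ 18 (mod 19). Nonzero ⇒ E is nonsingular.
For each x ∈ F_19, compute rhs = x³ + 12·x + 13 mod 19, then count y ∈ F_19 with y² ≡ rhs.
  x = 0: rhs = 13, matching y values: none (0 points).
  x = 1: rhs = 7, matching y values: 8, 11 (2 points).
  x = 2: rhs = 7, matching y values: 8, 11 (2 points).
  x = 3: rhs = 0, matching y values: 0 (1 points).
  x = 4: rhs = 11, matching y values: 7, 12 (2 points).
  x = 5: rhs = 8, matching y values: none (0 points).
  x = 6: rhs = 16, matching y values: 4, 15 (2 points).
  x = 7: rhs = 3, matching y values: none (0 points).
  x = 8: rhs = 13, matching y values: none (0 points).
  x = 9: rhs = 14, matching y values: none (0 points).
  x = 10: rhs = 12, matching y values: none (0 points).
  x = 11: rhs = 13, matching y values: none (0 points).
  x = 12: rhs = 4, matching y values: 2, 17 (2 points).
  x = 13: rhs = 10, matching y values: none (0 points).
  x = 14: rhs = 18, matching y values: none (0 points).
  x = 15: rhs = 15, matching y values: none (0 points).
  x = 16: rhs = 7, matching y values: 8, 11 (2 points).
  x = 17: rhs = 0, matching y values: 0 (1 points).
  x = 18: rhs = 0, matching y values: 0 (1 points).
Total affine count: 15.
Full point count |E(F_19)| = 15 + 1 = 16.
Hasse bound: |16 − (19+1)| = |-4| = 4 ≤ 2√19 ≈ 8.7178 ✓.


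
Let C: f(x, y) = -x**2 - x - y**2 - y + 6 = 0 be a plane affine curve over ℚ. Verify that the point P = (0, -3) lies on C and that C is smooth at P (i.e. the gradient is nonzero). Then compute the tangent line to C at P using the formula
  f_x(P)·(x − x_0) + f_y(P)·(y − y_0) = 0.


Tangent line at P: -x + 5*y + 15 = 0.

Step 1: f(0, -3) = 0, so P lies on C.
Step 2: partial derivatives
  f_x(x, y) = -2*x - 1, f_y(x, y) = -2*y - 1.
  f_x(P) = -1, f_y(P) = 5 (gradient nonzero, so P is smooth).
Step 3: tangent line at P: -1·(x − 0) + 5·(y − -3) = 0.
Expanding: -x + 5*y + 15 = 0.


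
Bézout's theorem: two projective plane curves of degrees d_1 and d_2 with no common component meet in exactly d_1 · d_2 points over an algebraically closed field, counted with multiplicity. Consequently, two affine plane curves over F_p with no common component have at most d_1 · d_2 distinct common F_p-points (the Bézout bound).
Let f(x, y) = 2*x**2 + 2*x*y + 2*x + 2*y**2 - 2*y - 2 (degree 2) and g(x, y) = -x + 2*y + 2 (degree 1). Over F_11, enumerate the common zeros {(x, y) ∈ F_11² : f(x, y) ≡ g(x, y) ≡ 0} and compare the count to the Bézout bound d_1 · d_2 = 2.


Common zeros: {(6, 2), (9, 9)}; count = 2; Bézout bound = 2.

deg(f) = 2, deg(g) = 1, so Bézout bound = 2.
Scan x ∈ F_11. For each x, list the y ∈ F_11 with f(x, y) ≡ 0 and those with g(x, y) ≡ 0 (mod 11); the common zeros in that column are the intersection.
  x = 0: f ≡ 0 at y ∈ {4, 8}; g ≡ 0 at y ∈ {10}; common: ∅.
  x = 1: f ≡ 0 at y ∈ ∅; g ≡ 0 at y ∈ {5}; common: ∅.
  x = 2: f ≡ 0 at y ∈ {2, 8}; g ≡ 0 at y ∈ {0}; common: ∅.
  x = 3: f ≡ 0 at y ∈ {0, 9}; g ≡ 0 at y ∈ {6}; common: ∅.
  x = 4: f ≡ 0 at y ∈ ∅; g ≡ 0 at y ∈ {1}; common: ∅.
  x = 5: f ≡ 0 at y ∈ ∅; g ≡ 0 at y ∈ {7}; common: ∅.
  x = 6: f ≡ 0 at y ∈ {2, 4}; g ≡ 0 at y ∈ {2}; common: {2}.
  x = 7: f ≡ 0 at y ∈ {0, 5}; g ≡ 0 at y ∈ {8}; common: ∅.
  x = 8: f ≡ 0 at y ∈ ∅; g ≡ 0 at y ∈ {3}; common: ∅.
  x = 9: f ≡ 0 at y ∈ {5, 9}; g ≡ 0 at y ∈ {9}; common: {9}.
  x = 10: f ≡ 0 at y ∈ ∅; g ≡ 0 at y ∈ {4}; common: ∅.
Collecting: common zeros = {(6, 2), (9, 9)}, so the count is 2.
Comparison with the Bézout bound: 2 ≤ 2 = deg(f)·deg(g), as expected for curves with no common component (the bound is attained).


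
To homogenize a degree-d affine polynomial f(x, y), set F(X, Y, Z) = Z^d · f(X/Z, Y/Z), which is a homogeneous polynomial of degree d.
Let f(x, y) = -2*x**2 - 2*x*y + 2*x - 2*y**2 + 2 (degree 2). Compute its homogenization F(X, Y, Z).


F(X, Y, Z) = -2*X**2 - 2*X*Y + 2*X*Z - 2*Y**2 + 2*Z**2

deg(f) = 2.
Substitute x = X/Z, y = Y/Z into f, then multiply by Z^2.
  monomial -2·x^2·y^0 ↦ -2·X^2·Y^0·Z^0.
  monomial -2·x^1·y^1 ↦ -2·X^1·Y^1·Z^0.
  monomial 2·x^1·y^0 ↦ 2·X^1·Y^0·Z^1.
  monomial -2·x^0·y^2 ↦ -2·X^0·Y^2·Z^0.
  monomial 2·x^0·y^0 ↦ 2·X^0·Y^0·Z^2.
Collecting: F(X, Y, Z) = -2*X**2 - 2*X*Y + 2*X*Z - 2*Y**2 + 2*Z**2.


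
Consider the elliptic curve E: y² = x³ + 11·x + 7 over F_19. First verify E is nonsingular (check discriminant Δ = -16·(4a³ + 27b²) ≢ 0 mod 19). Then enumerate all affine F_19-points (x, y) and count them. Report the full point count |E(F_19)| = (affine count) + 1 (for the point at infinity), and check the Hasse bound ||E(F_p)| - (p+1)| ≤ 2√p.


Affine points = {(0, 8), (0, 11), (1, 0), (4, 1), (4, 18), (5, 4), (5, 15), (6, 2), (6, 17), (7, 3), (7, 16), (12, 9), (12, 10), (14, 6), (14, 13), (16, 2), (16, 17)}; affine count = 17; |E(F_19)| = 18.

Discriminant check: Δ ∝ 4a³ + 27b² = 4·11³ + 27·7² = 4·1331 + 27·49 ≡ 16 (mod 19). Nonzero ⇒ E is nonsingular.
For each x ∈ F_19, compute rhs = x³ + 11·x + 7 mod 19, then count y ∈ F_19 with y² ≡ rhs.
  x = 0: rhs = 7, matching y values: 8, 11 (2 points).
  x = 1: rhs = 0, matching y values: 0 (1 points).
  x = 2: rhs = 18, matching y values: none (0 points).
  x = 3: rhs = 10, matching y values: none (0 points).
  x = 4: rhs = 1, matching y values: 1, 18 (2 points).
  x = 5: rhs = 16, matching y values: 4, 15 (2 points).
  x = 6: rhs = 4, matching y values: 2, 17 (2 points).
  x = 7: rhs = 9, matching y values: 3, 16 (2 points).
  x = 8: rhs = 18, matching y values: none (0 points).
  x = 9: rhs = 18, matching y values: none (0 points).
  x = 10: rhs = 15, matching y values: none (0 points).
  x = 11: rhs = 15, matching y values: none (0 points).
  x = 12: rhs = 5, matching y values: 9, 10 (2 points).
  x = 13: rhs = 10, matching y values: none (0 points).
  x = 14: rhs = 17, matching y values: 6, 13 (2 points).
  x = 15: rhs = 13, matching y values: none (0 points).
  x = 16: rhs = 4, matching y values: 2, 17 (2 points).
  x = 17: rhs = 15, matching y values: none (0 points).
  x = 18: rhs = 14, matching y values: none (0 points).
Total affine count: 17.
Full point count |E(F_19)| = 17 + 1 = 18.
Hasse bound: |18 − (19+1)| = |-2| = 2 ≤ 2√19 ≈ 8.7178 ✓.


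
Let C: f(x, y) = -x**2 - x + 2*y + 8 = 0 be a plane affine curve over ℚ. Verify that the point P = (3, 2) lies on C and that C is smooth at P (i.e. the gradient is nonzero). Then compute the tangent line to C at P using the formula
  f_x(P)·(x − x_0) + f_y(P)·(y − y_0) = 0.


Tangent line at P: -7*x + 2*y + 17 = 0.

Step 1: f(3, 2) = 0, so P lies on C.
Step 2: partial derivatives
  f_x(x, y) = -2*x - 1, f_y(x, y) = 2.
  f_x(P) = -7, f_y(P) = 2 (gradient nonzero, so P is smooth).
Step 3: tangent line at P: -7·(x − 3) + 2·(y − 2) = 0.
Expanding: -7*x + 2*y + 17 = 0.


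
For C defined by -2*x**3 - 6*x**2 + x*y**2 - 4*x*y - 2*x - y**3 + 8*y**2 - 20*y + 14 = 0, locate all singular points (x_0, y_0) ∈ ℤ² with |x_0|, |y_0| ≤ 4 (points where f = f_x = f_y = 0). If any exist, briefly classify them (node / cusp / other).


Singular points: {(-1, 2)}; classification: cusp.

Compute partial derivatives:
  f_x = -6*x**2 - 12*x + y**2 - 4*y - 2.
  f_y = 2*x*y - 4*x - 3*y**2 + 16*y - 20.
Scan x_0 ∈ {−4, ..., 4}. For each x_0, f_y(x_0, y) is a polynomial in y; find its integer roots y ∈ {−4, ..., 4}, then test f_x and f at those candidates.
  x = -4: f_y(-4, y) = -3*y**2 + 8*y - 4; vanishes at y ∈ {2}. (-4, 2): f_x = -54 ≠ 0.
  x = -3: f_y(-3, y) = -3*y**2 + 10*y - 8; vanishes at y ∈ {2}. (-3, 2): f_x = -24 ≠ 0.
  x = -2: f_y(-2, y) = -3*y**2 + 12*y - 12; vanishes at y ∈ {2}. (-2, 2): f_x = -6 ≠ 0.
  x = -1: f_y(-1, y) = -3*y**2 + 14*y - 16; vanishes at y ∈ {2}. (-1, 2): f_x = 0, f = 0 — SINGULAR.
  x = 0: f_y(0, y) = -3*y**2 + 16*y - 20; vanishes at y ∈ {2}. (0, 2): f_x = -6 ≠ 0.
  x = 1: f_y(1, y) = -3*y**2 + 18*y - 24; vanishes at y ∈ {2, 4}. (1, 2): f_x = -24 ≠ 0; (1, 4): f_x = -20 ≠ 0.
  x = 2: f_y(2, y) = -3*y**2 + 20*y - 28; vanishes at y ∈ {2}. (2, 2): f_x = -54 ≠ 0.
  x = 3: f_y(3, y) = -3*y**2 + 22*y - 32; vanishes at y ∈ {2}. (3, 2): f_x = -96 ≠ 0.
  x = 4: f_y(4, y) = -3*y**2 + 24*y - 36; vanishes at y ∈ {2}. (4, 2): f_x = -150 ≠ 0.
Only singular point on the grid: (-1, 2).
Classify: substitute x = -1 + u, y = 2 + v and expand: f = -2*u**3 + u*v**2 - v**3 + v**2.
No constant or linear terms (consistent with a singular point). Quadratic part: v**2. Cubic part: -2*u**3 + u*v**2 - v**3.
The quadratic part v**2 is a perfect square, so there is a single (double) tangent line v = 0, i.e. y = 2. Restricting the cubic part to that line (v = 0) leaves -2*u**3 ≠ 0, so f is not divisible by v and the branch is v² ≈ 2*u**3 to lowest order — this is a cusp.
Classification: cusp.


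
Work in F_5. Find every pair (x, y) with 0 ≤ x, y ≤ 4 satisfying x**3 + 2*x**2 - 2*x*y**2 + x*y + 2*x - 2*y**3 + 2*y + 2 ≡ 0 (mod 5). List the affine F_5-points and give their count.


Affine F_5-points: {(0, 2), (2, 1), (3, 1), (3, 3), (4, 2)}; count = 5.

For each of the 25 pairs (x, y) ∈ F_5², evaluate f(x, y) mod 5. Record the zeros.
  x = 0: [0↦2, 1↦2, 2↦0, 3↦4, 4↦2]  zeros at y ∈ {2}
  x = 1: [0↦2, 1↦1, 2↦4, 3↦4, 4↦4]  zeros at y ∈ ∅
  x = 2: [0↦2, 1↦0, 2↦3, 3↦4, 4↦1]  zeros at y ∈ {1}
  x = 3: [0↦3, 1↦0, 2↦3, 3↦0, 4↦4]  zeros at y ∈ {1, 3}
  x = 4: [0↦1, 1↦2, 2↦0, 3↦3, 4↦4]  zeros at y ∈ {2}
Collecting zeros: affine points = {(0, 2), (2, 1), (3, 1), (3, 3), (4, 2)}.
Total count |C(F_5)_aff| = 5.


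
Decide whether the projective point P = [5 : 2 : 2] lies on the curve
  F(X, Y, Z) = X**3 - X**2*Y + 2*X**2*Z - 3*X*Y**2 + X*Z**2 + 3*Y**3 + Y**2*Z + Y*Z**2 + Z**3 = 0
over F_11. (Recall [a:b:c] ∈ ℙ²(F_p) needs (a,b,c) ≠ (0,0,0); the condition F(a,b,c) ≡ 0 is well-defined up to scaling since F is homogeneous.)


F(5,2,2) ≡ 7 (mod 11); P is NOT on the curve.

Evaluate F(5, 2, 2) term-by-term (mod 11).
  X**3 ↦ 1·125·1·1 = 125
  -X**2*Y ↦ -1·25·2·1 = -50
  2*X**2*Z ↦ 2·25·1·2 = 100
  -3*X*Y**2 ↦ -3·5·4·1 = -60
  X*Z**2 ↦ 1·5·1·4 = 20
  3*Y**3 ↦ 3·1·8·1 = 24
  Y**2*Z ↦ 1·1·4·2 = 8
  Y*Z**2 ↦ 1·1·2·4 = 8
  Z**3 ↦ 1·1·1·8 = 8
Sum: F(5, 2, 2) = (125) + (-50) + (100) + (-60) + (20) + (24) + (8) + (8) + (8) = 183.
Reducing mod 11: 183 ≡ 7 (mod 11).
Since F(a, b, c) ≡ 7 ≠ 0 (mod 11), P does NOT lie on the curve.


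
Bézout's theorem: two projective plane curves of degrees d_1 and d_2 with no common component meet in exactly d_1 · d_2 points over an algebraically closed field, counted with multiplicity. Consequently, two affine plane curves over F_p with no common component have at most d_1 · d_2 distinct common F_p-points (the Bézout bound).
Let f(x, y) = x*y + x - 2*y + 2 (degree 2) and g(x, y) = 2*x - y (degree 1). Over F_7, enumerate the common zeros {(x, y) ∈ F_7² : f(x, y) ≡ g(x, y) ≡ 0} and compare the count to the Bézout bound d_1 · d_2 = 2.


Common zeros: {(6, 5)}; count = 1; Bézout bound = 2.

deg(f) = 2, deg(g) = 1, so Bézout bound = 2.
Scan x ∈ F_7. For each x, list the y ∈ F_7 with f(x, y) ≡ 0 and those with g(x, y) ≡ 0 (mod 7); the common zeros in that column are the intersection.
  x = 0: f ≡ 0 at y ∈ {1}; g ≡ 0 at y ∈ {0}; common: ∅.
  x = 1: f ≡ 0 at y ∈ {3}; g ≡ 0 at y ∈ {2}; common: ∅.
  x = 2: f ≡ 0 at y ∈ ∅; g ≡ 0 at y ∈ {4}; common: ∅.
  x = 3: f ≡ 0 at y ∈ {2}; g ≡ 0 at y ∈ {6}; common: ∅.
  x = 4: f ≡ 0 at y ∈ {4}; g ≡ 0 at y ∈ {1}; common: ∅.
  x = 5: f ≡ 0 at y ∈ {0}; g ≡ 0 at y ∈ {3}; common: ∅.
  x = 6: f ≡ 0 at y ∈ {5}; g ≡ 0 at y ∈ {5}; common: {5}.
Collecting: common zeros = {(6, 5)}, so the count is 1.
Comparison with the Bézout bound: 1 ≤ 2 = deg(f)·deg(g), as expected for curves with no common component (the affine F_7-count falls short of the bound because intersections may lie at infinity, over extension fields, or carry multiplicity).
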